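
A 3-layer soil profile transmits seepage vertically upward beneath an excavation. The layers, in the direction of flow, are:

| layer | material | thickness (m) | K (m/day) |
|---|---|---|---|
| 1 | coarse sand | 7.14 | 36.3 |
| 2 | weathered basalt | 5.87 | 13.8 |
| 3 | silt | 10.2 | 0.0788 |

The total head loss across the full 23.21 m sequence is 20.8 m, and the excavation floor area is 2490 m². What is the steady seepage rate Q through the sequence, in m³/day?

398

Flow is perpendicular to layering, so the layers act in series and the equivalent K is the thickness-weighted harmonic mean.
Total thickness L = 7.14 + 5.87 + 10.2 = 23.21 m.
Σ(b_i/K_i) = 7.14/36.3 + 5.87/13.8 + 10.2/0.0788 = 130.1 d.
K_eq = L / Σ(b_i/K_i) = 23.21 / 130.1 = 0.1785 m/day.
Q = K_eq · A · (Δh/L) = 0.1785 × 2490 × (20.8/23.21) = 398.2 m³/day.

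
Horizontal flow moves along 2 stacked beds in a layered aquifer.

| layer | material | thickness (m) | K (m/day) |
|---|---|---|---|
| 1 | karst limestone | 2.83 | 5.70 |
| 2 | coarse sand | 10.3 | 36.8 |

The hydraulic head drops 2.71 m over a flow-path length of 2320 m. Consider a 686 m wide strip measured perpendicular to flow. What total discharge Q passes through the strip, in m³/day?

317

Flow is parallel to layering, so each bed carries its own Darcy discharge and the transmissivities add.
Σ(K_i·b_i) = 5.70×2.83 + 36.8×10.3 = 395.2 m²/day.
Hydraulic gradient i = Δh / L = 2.71 / 2320 = 0.001168.
Q = Σ(K_i·b_i) · W · i = 395.2 × 686 × 0.001168 = 316.7 m³/day.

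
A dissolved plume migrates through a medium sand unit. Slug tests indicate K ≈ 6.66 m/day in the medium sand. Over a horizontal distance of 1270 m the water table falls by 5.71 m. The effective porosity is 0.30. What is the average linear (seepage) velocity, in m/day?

Hydraulic gradient i = Δh / L = 5.71 / 1270 = 0.004496.
Darcy flux q = K · i = 6.660 × 0.004496 = 0.02994 m/day.
Seepage velocity v = q / n_e = 0.02994 / 0.30 = 0.09981 m/day.

0.0998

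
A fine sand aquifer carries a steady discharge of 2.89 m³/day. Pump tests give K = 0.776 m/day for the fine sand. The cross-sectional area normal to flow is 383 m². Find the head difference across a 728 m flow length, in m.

From Q = K·A·i, i = Q / (K·A) = 2.89 / (0.7760 × 383.0) = 0.009724.
Head loss Δh = i · L = 0.009724 × 728 = 7.079 m.

7.08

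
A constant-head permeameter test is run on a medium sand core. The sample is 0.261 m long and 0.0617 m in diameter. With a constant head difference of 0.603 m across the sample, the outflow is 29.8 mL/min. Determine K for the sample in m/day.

6.21

Cross-sectional area A = π·(d/2)² = π × (0.0617/2)² = 0.002990 m².
Convert discharge: 29.8 mL/min = 4.967e-07 m³/s.
Darcy's law rearranged: K = Q·L / (A·Δh) = 4.967e-07 × 0.261 / (0.002990 × 0.603) = 7.190e-05 m/s = 6.212 m/day.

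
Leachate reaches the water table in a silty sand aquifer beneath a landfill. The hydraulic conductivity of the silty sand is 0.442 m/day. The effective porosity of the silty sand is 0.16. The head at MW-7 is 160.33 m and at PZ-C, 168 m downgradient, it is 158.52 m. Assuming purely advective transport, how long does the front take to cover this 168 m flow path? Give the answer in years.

15.5

Hydraulic gradient i = (160.33 − 158.52) / 168 = 1.81 / 168 = 0.01077.
Darcy flux q = K · i = 0.4420 × 0.01077 = 0.004762 m/day.
Seepage velocity v = q / n_e = 0.004762 / 0.16 = 0.02976 m/day.
Travel time t = L / v = 168 / 0.02976 = 5645 days = 15.45 years.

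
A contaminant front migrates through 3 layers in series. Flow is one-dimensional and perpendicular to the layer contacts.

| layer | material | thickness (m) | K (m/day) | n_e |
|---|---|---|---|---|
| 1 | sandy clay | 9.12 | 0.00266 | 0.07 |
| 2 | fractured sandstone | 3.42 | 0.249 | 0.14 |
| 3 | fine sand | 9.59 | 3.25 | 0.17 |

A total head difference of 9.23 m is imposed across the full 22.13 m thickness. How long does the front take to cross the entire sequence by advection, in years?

With flow normal to the layers, continuity requires the same specific discharge q through every layer.
Σ(b_i/K_i) = 9.12/0.00266 + 3.42/0.249 + 9.59/3.25 = 3445 d.
q = Δh / Σ(b_i/K_i) = 9.23 / 3445 = 0.002679 m/day.
In each layer the seepage velocity is v_i = q/n_i, so the layer transit time is t_i = b_i·n_i / q:
  layer 1 (sandy clay): t_1 = 9.12 × 0.07 / 0.002679 = 238.3 d
  layer 2 (fractured sandstone): t_2 = 3.42 × 0.14 / 0.002679 = 178.7 d
  layer 3 (fine sand): t_3 = 9.59 × 0.17 / 0.002679 = 608.5 d
Total t = Σ t_i = 1026 days = 2.808 years.

2.81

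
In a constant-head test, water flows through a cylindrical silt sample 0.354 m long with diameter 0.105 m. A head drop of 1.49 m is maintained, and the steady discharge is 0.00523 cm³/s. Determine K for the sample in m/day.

0.0124

Cross-sectional area A = π·(d/2)² = π × (0.105/2)² = 0.008659 m².
Convert discharge: 0.00523 cm³/s = 5.230e-09 m³/s.
Darcy's law rearranged: K = Q·L / (A·Δh) = 5.230e-09 × 0.354 / (0.008659 × 1.49) = 1.435e-07 m/s = 0.01240 m/day.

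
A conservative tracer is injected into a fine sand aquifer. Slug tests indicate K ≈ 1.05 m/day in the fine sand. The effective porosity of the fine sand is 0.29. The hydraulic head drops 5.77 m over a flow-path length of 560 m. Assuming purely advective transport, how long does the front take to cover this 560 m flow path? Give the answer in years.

Hydraulic gradient i = Δh / L = 5.77 / 560 = 0.01030.
Darcy flux q = K · i = 1.050 × 0.01030 = 0.01082 m/day.
Seepage velocity v = q / n_e = 0.01082 / 0.29 = 0.03731 m/day.
Travel time t = L / v = 560 / 0.03731 = 15011 days = 41.10 years.

41.1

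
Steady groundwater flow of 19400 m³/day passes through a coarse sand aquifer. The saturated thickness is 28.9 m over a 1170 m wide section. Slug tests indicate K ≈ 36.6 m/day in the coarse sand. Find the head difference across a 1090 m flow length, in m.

17.1

Cross-sectional area A = 1170 × 28.9 = 33813 m².
From Q = K·A·i, i = Q / (K·A) = 19400 / (36.60 × 33813) = 0.01568.
Head loss Δh = i · L = 0.01568 × 1090 = 17.09 m.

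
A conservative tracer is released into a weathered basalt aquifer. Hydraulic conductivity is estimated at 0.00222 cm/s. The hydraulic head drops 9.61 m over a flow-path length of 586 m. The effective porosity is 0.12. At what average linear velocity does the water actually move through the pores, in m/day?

Convert K: 0.00222 cm/s × 864 = 1.918 m/day.
Hydraulic gradient i = Δh / L = 9.61 / 586 = 0.01640.
Darcy flux q = K · i = 1.918 × 0.01640 = 0.03146 m/day.
Seepage velocity v = q / n_e = 0.03146 / 0.12 = 0.2621 m/day.

0.262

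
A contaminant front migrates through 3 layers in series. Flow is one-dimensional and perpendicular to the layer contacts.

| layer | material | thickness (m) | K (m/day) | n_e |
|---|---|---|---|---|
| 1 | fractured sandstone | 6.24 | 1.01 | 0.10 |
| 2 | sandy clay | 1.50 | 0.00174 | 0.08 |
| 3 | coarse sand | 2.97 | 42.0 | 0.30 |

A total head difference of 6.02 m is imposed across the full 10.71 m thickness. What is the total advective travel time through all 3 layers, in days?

With flow normal to the layers, continuity requires the same specific discharge q through every layer.
Σ(b_i/K_i) = 6.24/1.01 + 1.50/0.00174 + 2.97/42.0 = 868.3 d.
q = Δh / Σ(b_i/K_i) = 6.02 / 868.3 = 0.006933 m/day.
In each layer the seepage velocity is v_i = q/n_i, so the layer transit time is t_i = b_i·n_i / q:
  layer 1 (fractured sandstone): t_1 = 6.24 × 0.10 / 0.006933 = 90.01 d
  layer 2 (sandy clay): t_2 = 1.50 × 0.08 / 0.006933 = 17.31 d
  layer 3 (coarse sand): t_3 = 2.97 × 0.30 / 0.006933 = 128.5 d
Total t = Σ t_i = 235.8 days.

236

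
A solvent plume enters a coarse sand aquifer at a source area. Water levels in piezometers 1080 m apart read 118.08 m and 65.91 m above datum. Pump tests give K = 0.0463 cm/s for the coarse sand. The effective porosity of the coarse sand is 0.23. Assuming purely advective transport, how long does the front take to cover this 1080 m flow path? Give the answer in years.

0.352

Convert K: 0.0463 cm/s × 864 = 40.00 m/day.
Hydraulic gradient i = (118.08 − 65.91) / 1080 = 52.17 / 1080 = 0.04831.
Darcy flux q = K · i = 40.00 × 0.04831 = 1.932 m/day.
Seepage velocity v = q / n_e = 1.932 / 0.23 = 8.402 m/day.
Travel time t = L / v = 1080 / 8.402 = 128.5 days = 0.3519 years.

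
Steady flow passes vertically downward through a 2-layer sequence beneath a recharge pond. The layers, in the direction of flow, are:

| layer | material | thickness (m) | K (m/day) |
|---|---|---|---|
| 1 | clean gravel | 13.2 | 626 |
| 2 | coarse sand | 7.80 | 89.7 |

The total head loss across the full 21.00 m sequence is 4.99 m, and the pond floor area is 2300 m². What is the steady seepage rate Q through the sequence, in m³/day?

106000

Flow is perpendicular to layering, so the layers act in series and the equivalent K is the thickness-weighted harmonic mean.
Total thickness L = 13.2 + 7.80 = 21.00 m.
Σ(b_i/K_i) = 13.2/626 + 7.80/89.7 = 0.1080 d.
K_eq = L / Σ(b_i/K_i) = 21.00 / 0.1080 = 194.4 m/day.
Q = K_eq · A · (Δh/L) = 194.4 × 2300 × (4.99/21.00) = 1.062e+05 m³/day.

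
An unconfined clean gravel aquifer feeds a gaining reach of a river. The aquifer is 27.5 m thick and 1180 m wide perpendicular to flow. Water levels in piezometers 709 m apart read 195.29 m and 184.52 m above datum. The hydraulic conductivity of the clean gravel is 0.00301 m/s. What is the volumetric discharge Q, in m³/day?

128000

Convert K: 0.00301 m/s × 86400 = 260.1 m/day.
Cross-sectional area A = 1180 × 27.5 = 32450 m².
Hydraulic gradient i = (195.29 − 184.52) / 709 = 10.77 / 709 = 0.01519.
Darcy's law: Q = K · A · i = 260.1 × 32450 × 0.01519 = 1.282e+05 m³/day.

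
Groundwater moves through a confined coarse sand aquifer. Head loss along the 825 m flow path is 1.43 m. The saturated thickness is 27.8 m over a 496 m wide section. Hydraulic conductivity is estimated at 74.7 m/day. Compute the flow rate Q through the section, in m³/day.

1790

Cross-sectional area A = 496 × 27.8 = 13789 m².
Hydraulic gradient i = Δh / L = 1.43 / 825 = 0.001733.
Darcy's law: Q = K · A · i = 74.70 × 13789 × 0.001733 = 1785 m³/day.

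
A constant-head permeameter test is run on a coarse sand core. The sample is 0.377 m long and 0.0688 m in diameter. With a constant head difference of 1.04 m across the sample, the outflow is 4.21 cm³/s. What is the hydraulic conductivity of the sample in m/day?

Cross-sectional area A = π·(d/2)² = π × (0.0688/2)² = 0.003718 m².
Convert discharge: 4.21 cm³/s = 4.210e-06 m³/s.
Darcy's law rearranged: K = Q·L / (A·Δh) = 4.210e-06 × 0.377 / (0.003718 × 1.04) = 0.0004105 m/s = 35.47 m/day.

35.5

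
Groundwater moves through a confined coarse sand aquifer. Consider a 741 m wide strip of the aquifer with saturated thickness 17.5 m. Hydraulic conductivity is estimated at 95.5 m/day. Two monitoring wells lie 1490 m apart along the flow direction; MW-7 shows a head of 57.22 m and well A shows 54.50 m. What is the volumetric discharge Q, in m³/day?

2260

Cross-sectional area A = 741 × 17.5 = 12968 m².
Hydraulic gradient i = (57.22 − 54.50) / 1490 = 2.72 / 1490 = 0.001826.
Darcy's law: Q = K · A · i = 95.50 × 12968 × 0.001826 = 2261 m³/day.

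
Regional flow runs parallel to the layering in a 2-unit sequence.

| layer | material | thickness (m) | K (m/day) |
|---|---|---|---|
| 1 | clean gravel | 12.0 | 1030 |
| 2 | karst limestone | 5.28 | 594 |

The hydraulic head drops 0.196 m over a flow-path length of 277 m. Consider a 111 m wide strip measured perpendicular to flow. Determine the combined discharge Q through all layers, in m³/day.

Flow is parallel to layering, so each bed carries its own Darcy discharge and the transmissivities add.
Σ(K_i·b_i) = 1030×12.0 + 594×5.28 = 15496 m²/day.
Hydraulic gradient i = Δh / L = 0.196 / 277 = 0.0007076.
Q = Σ(K_i·b_i) · W · i = 15496 × 111 × 0.0007076 = 1217 m³/day.

1220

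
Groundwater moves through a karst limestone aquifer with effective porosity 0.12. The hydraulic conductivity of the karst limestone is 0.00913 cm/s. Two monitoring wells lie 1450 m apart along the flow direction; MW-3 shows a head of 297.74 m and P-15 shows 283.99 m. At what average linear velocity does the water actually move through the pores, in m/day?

Convert K: 0.00913 cm/s × 864 = 7.888 m/day.
Hydraulic gradient i = (297.74 − 283.99) / 1450 = 13.75 / 1450 = 0.009483.
Darcy flux q = K · i = 7.888 × 0.009483 = 0.07480 m/day.
Seepage velocity v = q / n_e = 0.07480 / 0.12 = 0.6234 m/day.

0.623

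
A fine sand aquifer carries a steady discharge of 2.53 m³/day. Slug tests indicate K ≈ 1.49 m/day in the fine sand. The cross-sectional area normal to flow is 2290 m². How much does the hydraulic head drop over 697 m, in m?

0.517

From Q = K·A·i, i = Q / (K·A) = 2.53 / (1.490 × 2290) = 0.0007415.
Head loss Δh = i · L = 0.0007415 × 697 = 0.5168 m.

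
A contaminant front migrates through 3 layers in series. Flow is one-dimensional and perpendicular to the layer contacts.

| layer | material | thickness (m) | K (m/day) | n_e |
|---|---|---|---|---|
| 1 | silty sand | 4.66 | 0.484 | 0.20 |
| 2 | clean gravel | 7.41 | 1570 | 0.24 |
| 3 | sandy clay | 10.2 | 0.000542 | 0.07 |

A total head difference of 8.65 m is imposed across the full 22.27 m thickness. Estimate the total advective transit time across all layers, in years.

20.4

With flow normal to the layers, continuity requires the same specific discharge q through every layer.
Σ(b_i/K_i) = 4.66/0.484 + 7.41/1570 + 10.2/0.000542 = 18829 d.
q = Δh / Σ(b_i/K_i) = 8.65 / 18829 = 0.0004594 m/day.
In each layer the seepage velocity is v_i = q/n_i, so the layer transit time is t_i = b_i·n_i / q:
  layer 1 (silty sand): t_1 = 4.66 × 0.20 / 0.0004594 = 2029 d
  layer 2 (clean gravel): t_2 = 7.41 × 0.24 / 0.0004594 = 3871 d
  layer 3 (sandy clay): t_3 = 10.2 × 0.07 / 0.0004594 = 1554 d
Total t = Σ t_i = 7454 days = 20.41 years.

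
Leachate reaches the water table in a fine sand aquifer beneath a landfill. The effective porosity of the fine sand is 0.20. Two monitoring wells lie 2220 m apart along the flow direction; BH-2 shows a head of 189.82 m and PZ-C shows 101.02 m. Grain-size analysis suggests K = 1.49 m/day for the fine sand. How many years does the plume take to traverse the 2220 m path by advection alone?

20.4

Hydraulic gradient i = (189.82 − 101.02) / 2220 = 88.8 / 2220 = 0.04000.
Darcy flux q = K · i = 1.490 × 0.04000 = 0.05960 m/day.
Seepage velocity v = q / n_e = 0.05960 / 0.20 = 0.2980 m/day.
Travel time t = L / v = 2220 / 0.2980 = 7450 days = 20.40 years.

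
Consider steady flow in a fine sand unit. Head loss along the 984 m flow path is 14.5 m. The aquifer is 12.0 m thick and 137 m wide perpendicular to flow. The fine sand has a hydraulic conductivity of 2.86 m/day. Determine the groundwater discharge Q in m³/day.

Cross-sectional area A = 137 × 12.0 = 1644 m².
Hydraulic gradient i = Δh / L = 14.5 / 984 = 0.01474.
Darcy's law: Q = K · A · i = 2.860 × 1644 × 0.01474 = 69.29 m³/day.

69.3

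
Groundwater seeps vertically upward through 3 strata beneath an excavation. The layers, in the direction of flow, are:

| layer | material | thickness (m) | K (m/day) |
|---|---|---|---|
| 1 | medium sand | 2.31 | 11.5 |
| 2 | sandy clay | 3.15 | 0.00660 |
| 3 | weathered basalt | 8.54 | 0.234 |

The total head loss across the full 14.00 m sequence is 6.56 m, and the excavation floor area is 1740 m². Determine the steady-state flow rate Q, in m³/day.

22.2

Flow is perpendicular to layering, so the layers act in series and the equivalent K is the thickness-weighted harmonic mean.
Total thickness L = 2.31 + 3.15 + 8.54 = 14.00 m.
Σ(b_i/K_i) = 2.31/11.5 + 3.15/0.00660 + 8.54/0.234 = 514.0 d.
K_eq = L / Σ(b_i/K_i) = 14.00 / 514.0 = 0.02724 m/day.
Q = K_eq · A · (Δh/L) = 0.02724 × 1740 × (6.56/14.00) = 22.21 m³/day.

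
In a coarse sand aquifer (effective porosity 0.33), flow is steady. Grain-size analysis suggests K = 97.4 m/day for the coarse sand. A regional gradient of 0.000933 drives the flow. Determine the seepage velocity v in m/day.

Hydraulic gradient i = 0.000933.
Darcy flux q = K · i = 97.40 × 0.0009330 = 0.09087 m/day.
Seepage velocity v = q / n_e = 0.09087 / 0.33 = 0.2754 m/day.

0.275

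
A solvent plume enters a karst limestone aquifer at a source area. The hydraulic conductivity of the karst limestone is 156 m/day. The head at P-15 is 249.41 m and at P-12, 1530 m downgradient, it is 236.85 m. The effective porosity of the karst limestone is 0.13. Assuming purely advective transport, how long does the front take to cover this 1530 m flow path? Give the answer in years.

Hydraulic gradient i = (249.41 − 236.85) / 1530 = 12.56 / 1530 = 0.008209.
Darcy flux q = K · i = 156.0 × 0.008209 = 1.281 m/day.
Seepage velocity v = q / n_e = 1.281 / 0.13 = 9.851 m/day.
Travel time t = L / v = 1530 / 9.851 = 155.3 days = 0.4252 years.

0.425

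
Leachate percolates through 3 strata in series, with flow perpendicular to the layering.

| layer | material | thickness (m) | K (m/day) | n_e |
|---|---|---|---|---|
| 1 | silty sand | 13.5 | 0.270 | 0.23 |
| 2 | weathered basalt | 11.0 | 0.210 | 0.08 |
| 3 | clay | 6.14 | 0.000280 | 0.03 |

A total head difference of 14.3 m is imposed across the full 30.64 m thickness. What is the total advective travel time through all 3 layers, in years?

17.6

With flow normal to the layers, continuity requires the same specific discharge q through every layer.
Σ(b_i/K_i) = 13.5/0.270 + 11.0/0.210 + 6.14/0.000280 = 22031 d.
q = Δh / Σ(b_i/K_i) = 14.3 / 22031 = 0.0006491 m/day.
In each layer the seepage velocity is v_i = q/n_i, so the layer transit time is t_i = b_i·n_i / q:
  layer 1 (silty sand): t_1 = 13.5 × 0.23 / 0.0006491 = 4784 d
  layer 2 (weathered basalt): t_2 = 11.0 × 0.08 / 0.0006491 = 1356 d
  layer 3 (clay): t_3 = 6.14 × 0.03 / 0.0006491 = 283.8 d
Total t = Σ t_i = 6423 days = 17.59 years.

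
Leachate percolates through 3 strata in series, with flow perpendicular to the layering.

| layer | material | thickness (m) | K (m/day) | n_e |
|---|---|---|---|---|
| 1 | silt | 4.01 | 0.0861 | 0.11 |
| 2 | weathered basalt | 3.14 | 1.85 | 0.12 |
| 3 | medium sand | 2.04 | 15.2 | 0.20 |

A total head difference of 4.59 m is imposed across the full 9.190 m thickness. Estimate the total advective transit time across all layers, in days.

With flow normal to the layers, continuity requires the same specific discharge q through every layer.
Σ(b_i/K_i) = 4.01/0.0861 + 3.14/1.85 + 2.04/15.2 = 48.41 d.
q = Δh / Σ(b_i/K_i) = 4.59 / 48.41 = 0.09482 m/day.
In each layer the seepage velocity is v_i = q/n_i, so the layer transit time is t_i = b_i·n_i / q:
  layer 1 (silt): t_1 = 4.01 × 0.11 / 0.09482 = 4.652 d
  layer 2 (weathered basalt): t_2 = 3.14 × 0.12 / 0.09482 = 3.974 d
  layer 3 (medium sand): t_3 = 2.04 × 0.20 / 0.09482 = 4.303 d
Total t = Σ t_i = 12.93 days.

12.9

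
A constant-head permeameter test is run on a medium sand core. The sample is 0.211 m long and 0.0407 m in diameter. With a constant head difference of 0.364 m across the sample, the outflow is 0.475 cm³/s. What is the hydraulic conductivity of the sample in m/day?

18.3

Cross-sectional area A = π·(d/2)² = π × (0.0407/2)² = 0.001301 m².
Convert discharge: 0.475 cm³/s = 4.750e-07 m³/s.
Darcy's law rearranged: K = Q·L / (A·Δh) = 4.750e-07 × 0.211 / (0.001301 × 0.364) = 0.0002116 m/s = 18.29 m/day.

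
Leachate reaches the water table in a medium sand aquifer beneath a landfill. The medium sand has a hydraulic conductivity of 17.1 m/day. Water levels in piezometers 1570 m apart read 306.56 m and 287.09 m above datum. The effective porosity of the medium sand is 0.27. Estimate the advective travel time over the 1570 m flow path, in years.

Hydraulic gradient i = (306.56 − 287.09) / 1570 = 19.47 / 1570 = 0.01240.
Darcy flux q = K · i = 17.10 × 0.01240 = 0.2121 m/day.
Seepage velocity v = q / n_e = 0.2121 / 0.27 = 0.7854 m/day.
Travel time t = L / v = 1570 / 0.7854 = 1999 days = 5.473 years.

5.47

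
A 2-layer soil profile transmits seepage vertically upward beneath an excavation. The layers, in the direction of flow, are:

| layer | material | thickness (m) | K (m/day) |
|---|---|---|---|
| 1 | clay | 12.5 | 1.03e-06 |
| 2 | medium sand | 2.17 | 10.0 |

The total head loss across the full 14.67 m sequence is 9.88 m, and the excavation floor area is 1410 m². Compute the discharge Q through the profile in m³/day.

Flow is perpendicular to layering, so the layers act in series and the equivalent K is the thickness-weighted harmonic mean.
Total thickness L = 12.5 + 2.17 = 14.67 m.
Σ(b_i/K_i) = 12.5/1.03e-06 + 2.17/10.0 = 1.214e+07 d.
K_eq = L / Σ(b_i/K_i) = 14.67 / 1.214e+07 = 1.209e-06 m/day.
Q = K_eq · A · (Δh/L) = 1.209e-06 × 1410 × (9.88/14.67) = 0.001148 m³/day.

0.00115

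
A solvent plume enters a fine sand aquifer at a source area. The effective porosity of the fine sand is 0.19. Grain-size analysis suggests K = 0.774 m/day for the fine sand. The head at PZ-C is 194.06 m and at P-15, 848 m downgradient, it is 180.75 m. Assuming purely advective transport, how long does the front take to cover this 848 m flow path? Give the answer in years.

36.3

Hydraulic gradient i = (194.06 − 180.75) / 848 = 13.31 / 848 = 0.01570.
Darcy flux q = K · i = 0.7740 × 0.01570 = 0.01215 m/day.
Seepage velocity v = q / n_e = 0.01215 / 0.19 = 0.06394 m/day.
Travel time t = L / v = 848 / 0.06394 = 13263 days = 36.31 years.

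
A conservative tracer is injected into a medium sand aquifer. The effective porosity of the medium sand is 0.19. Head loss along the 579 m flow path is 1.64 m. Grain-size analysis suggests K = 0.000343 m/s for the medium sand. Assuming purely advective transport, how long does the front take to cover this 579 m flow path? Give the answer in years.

Convert K: 0.000343 m/s × 86400 = 29.64 m/day.
Hydraulic gradient i = Δh / L = 1.64 / 579 = 0.002832.
Darcy flux q = K · i = 29.64 × 0.002832 = 0.08394 m/day.
Seepage velocity v = q / n_e = 0.08394 / 0.19 = 0.4418 m/day.
Travel time t = L / v = 579 / 0.4418 = 1311 days = 3.588 years.

3.59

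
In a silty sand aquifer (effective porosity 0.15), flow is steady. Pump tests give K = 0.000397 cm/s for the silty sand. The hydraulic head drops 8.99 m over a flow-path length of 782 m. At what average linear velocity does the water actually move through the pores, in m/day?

0.0263

Convert K: 0.000397 cm/s × 864 = 0.3430 m/day.
Hydraulic gradient i = Δh / L = 8.99 / 782 = 0.01150.
Darcy flux q = K · i = 0.3430 × 0.01150 = 0.003943 m/day.
Seepage velocity v = q / n_e = 0.003943 / 0.15 = 0.02629 m/day.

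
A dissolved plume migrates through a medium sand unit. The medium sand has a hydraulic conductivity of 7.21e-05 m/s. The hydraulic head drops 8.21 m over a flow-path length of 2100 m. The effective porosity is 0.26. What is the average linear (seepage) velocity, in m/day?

Convert K: 7.21e-05 m/s × 86400 = 6.229 m/day.
Hydraulic gradient i = Δh / L = 8.21 / 2100 = 0.003910.
Darcy flux q = K · i = 6.229 × 0.003910 = 0.02435 m/day.
Seepage velocity v = q / n_e = 0.02435 / 0.26 = 0.09367 m/day.

0.0937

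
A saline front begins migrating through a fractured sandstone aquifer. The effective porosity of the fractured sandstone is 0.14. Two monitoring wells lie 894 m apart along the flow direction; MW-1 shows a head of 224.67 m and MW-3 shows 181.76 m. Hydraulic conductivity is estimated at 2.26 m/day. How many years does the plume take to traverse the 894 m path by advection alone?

Hydraulic gradient i = (224.67 − 181.76) / 894 = 42.91 / 894 = 0.04800.
Darcy flux q = K · i = 2.260 × 0.04800 = 0.1085 m/day.
Seepage velocity v = q / n_e = 0.1085 / 0.14 = 0.7748 m/day.
Travel time t = L / v = 894 / 0.7748 = 1154 days = 3.159 years.

3.16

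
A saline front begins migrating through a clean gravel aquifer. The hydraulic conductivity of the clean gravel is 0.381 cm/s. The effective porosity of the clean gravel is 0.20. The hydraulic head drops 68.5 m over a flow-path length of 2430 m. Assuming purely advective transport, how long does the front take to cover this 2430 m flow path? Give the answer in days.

52.4

Convert K: 0.381 cm/s × 864 = 329.2 m/day.
Hydraulic gradient i = Δh / L = 68.5 / 2430 = 0.02819.
Darcy flux q = K · i = 329.2 × 0.02819 = 9.279 m/day.
Seepage velocity v = q / n_e = 9.279 / 0.20 = 46.40 m/day.
Travel time t = L / v = 2430 / 46.40 = 52.37 days.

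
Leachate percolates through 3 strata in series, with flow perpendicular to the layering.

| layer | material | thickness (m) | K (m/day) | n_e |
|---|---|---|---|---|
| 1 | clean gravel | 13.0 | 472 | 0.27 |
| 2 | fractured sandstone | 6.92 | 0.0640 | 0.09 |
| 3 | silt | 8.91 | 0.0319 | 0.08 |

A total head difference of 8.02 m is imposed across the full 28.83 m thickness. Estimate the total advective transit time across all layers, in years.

0.641

With flow normal to the layers, continuity requires the same specific discharge q through every layer.
Σ(b_i/K_i) = 13.0/472 + 6.92/0.0640 + 8.91/0.0319 = 387.5 d.
q = Δh / Σ(b_i/K_i) = 8.02 / 387.5 = 0.02070 m/day.
In each layer the seepage velocity is v_i = q/n_i, so the layer transit time is t_i = b_i·n_i / q:
  layer 1 (clean gravel): t_1 = 13.0 × 0.27 / 0.02070 = 169.6 d
  layer 2 (fractured sandstone): t_2 = 6.92 × 0.09 / 0.02070 = 30.09 d
  layer 3 (silt): t_3 = 8.91 × 0.08 / 0.02070 = 34.44 d
Total t = Σ t_i = 234.1 days = 0.6409 years.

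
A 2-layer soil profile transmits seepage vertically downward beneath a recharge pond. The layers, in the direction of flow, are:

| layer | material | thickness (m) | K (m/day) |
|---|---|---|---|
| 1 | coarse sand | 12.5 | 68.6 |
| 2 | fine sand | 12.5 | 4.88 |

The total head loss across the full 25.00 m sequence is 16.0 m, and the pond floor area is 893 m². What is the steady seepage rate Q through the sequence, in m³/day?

5210

Flow is perpendicular to layering, so the layers act in series and the equivalent K is the thickness-weighted harmonic mean.
Total thickness L = 12.5 + 12.5 = 25.00 m.
Σ(b_i/K_i) = 12.5/68.6 + 12.5/4.88 = 2.744 d.
K_eq = L / Σ(b_i/K_i) = 25.00 / 2.744 = 9.112 m/day.
Q = K_eq · A · (Δh/L) = 9.112 × 893 × (16.0/25.00) = 5208 m³/day.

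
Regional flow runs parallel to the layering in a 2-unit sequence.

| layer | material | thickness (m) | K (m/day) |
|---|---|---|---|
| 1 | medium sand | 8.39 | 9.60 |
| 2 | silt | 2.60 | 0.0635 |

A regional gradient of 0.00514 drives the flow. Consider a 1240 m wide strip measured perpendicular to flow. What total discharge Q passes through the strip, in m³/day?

Flow is parallel to layering, so each bed carries its own Darcy discharge and the transmissivities add.
Σ(K_i·b_i) = 9.60×8.39 + 0.0635×2.60 = 80.71 m²/day.
Hydraulic gradient i = 0.00514.
Q = Σ(K_i·b_i) · W · i = 80.71 × 1240 × 0.005140 = 514.4 m³/day.

514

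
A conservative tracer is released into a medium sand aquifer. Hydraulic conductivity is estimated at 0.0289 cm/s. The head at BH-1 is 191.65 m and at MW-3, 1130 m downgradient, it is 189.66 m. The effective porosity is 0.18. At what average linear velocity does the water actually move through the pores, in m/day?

0.244

Convert K: 0.0289 cm/s × 864 = 24.97 m/day.
Hydraulic gradient i = (191.65 − 189.66) / 1130 = 1.99 / 1130 = 0.001761.
Darcy flux q = K · i = 24.97 × 0.001761 = 0.04397 m/day.
Seepage velocity v = q / n_e = 0.04397 / 0.18 = 0.2443 m/day.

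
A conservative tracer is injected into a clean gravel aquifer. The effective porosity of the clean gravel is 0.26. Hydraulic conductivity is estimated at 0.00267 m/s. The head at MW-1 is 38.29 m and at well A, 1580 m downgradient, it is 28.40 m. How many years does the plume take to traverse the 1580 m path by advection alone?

0.779

Convert K: 0.00267 m/s × 86400 = 230.7 m/day.
Hydraulic gradient i = (38.29 − 28.40) / 1580 = 9.89 / 1580 = 0.006259.
Darcy flux q = K · i = 230.7 × 0.006259 = 1.444 m/day.
Seepage velocity v = q / n_e = 1.444 / 0.26 = 5.554 m/day.
Travel time t = L / v = 1580 / 5.554 = 284.5 days = 0.7789 years.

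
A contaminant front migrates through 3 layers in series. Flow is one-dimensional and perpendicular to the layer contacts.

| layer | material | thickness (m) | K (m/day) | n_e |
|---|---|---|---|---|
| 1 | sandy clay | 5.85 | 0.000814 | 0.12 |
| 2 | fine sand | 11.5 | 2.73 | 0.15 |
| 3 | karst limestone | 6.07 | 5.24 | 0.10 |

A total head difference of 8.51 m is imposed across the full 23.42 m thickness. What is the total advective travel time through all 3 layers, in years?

7.02

With flow normal to the layers, continuity requires the same specific discharge q through every layer.
Σ(b_i/K_i) = 5.85/0.000814 + 11.5/2.73 + 6.07/5.24 = 7192 d.
q = Δh / Σ(b_i/K_i) = 8.51 / 7192 = 0.001183 m/day.
In each layer the seepage velocity is v_i = q/n_i, so the layer transit time is t_i = b_i·n_i / q:
  layer 1 (sandy clay): t_1 = 5.85 × 0.12 / 0.001183 = 593.3 d
  layer 2 (fine sand): t_2 = 11.5 × 0.15 / 0.001183 = 1458 d
  layer 3 (karst limestone): t_3 = 6.07 × 0.10 / 0.001183 = 513.0 d
Total t = Σ t_i = 2564 days = 7.020 years.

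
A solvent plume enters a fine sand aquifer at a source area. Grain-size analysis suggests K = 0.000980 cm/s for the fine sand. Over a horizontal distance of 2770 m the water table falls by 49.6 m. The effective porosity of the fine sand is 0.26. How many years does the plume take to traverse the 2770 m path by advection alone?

Convert K: 0.000980 cm/s × 864 = 0.8467 m/day.
Hydraulic gradient i = Δh / L = 49.6 / 2770 = 0.01791.
Darcy flux q = K · i = 0.8467 × 0.01791 = 0.01516 m/day.
Seepage velocity v = q / n_e = 0.01516 / 0.26 = 0.05831 m/day.
Travel time t = L / v = 2770 / 0.05831 = 47502 days = 130.1 years.

130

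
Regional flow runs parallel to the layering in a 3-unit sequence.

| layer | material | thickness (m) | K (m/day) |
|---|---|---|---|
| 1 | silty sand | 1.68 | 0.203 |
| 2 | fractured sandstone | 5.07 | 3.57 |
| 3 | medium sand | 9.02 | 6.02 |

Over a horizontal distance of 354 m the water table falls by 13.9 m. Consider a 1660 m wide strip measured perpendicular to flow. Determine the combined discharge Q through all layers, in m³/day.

4740

Flow is parallel to layering, so each bed carries its own Darcy discharge and the transmissivities add.
Σ(K_i·b_i) = 0.203×1.68 + 3.57×5.07 + 6.02×9.02 = 72.74 m²/day.
Hydraulic gradient i = Δh / L = 13.9 / 354 = 0.03927.
Q = Σ(K_i·b_i) · W · i = 72.74 × 1660 × 0.03927 = 4741 m³/day.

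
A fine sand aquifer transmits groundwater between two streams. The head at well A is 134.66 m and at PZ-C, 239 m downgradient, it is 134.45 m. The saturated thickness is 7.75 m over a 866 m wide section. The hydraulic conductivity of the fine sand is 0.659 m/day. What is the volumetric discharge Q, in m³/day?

Cross-sectional area A = 866 × 7.75 = 6712 m².
Hydraulic gradient i = (134.66 − 134.45) / 239 = 0.21 / 239 = 0.0008787.
Darcy's law: Q = K · A · i = 0.6590 × 6712 × 0.0008787 = 3.886 m³/day.

3.89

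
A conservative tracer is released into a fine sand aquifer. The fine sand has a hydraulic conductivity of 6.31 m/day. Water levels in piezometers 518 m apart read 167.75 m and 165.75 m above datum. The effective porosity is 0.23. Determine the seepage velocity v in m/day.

0.106

Hydraulic gradient i = (167.75 − 165.75) / 518 = 2 / 518 = 0.003861.
Darcy flux q = K · i = 6.310 × 0.003861 = 0.02436 m/day.
Seepage velocity v = q / n_e = 0.02436 / 0.23 = 0.1059 m/day.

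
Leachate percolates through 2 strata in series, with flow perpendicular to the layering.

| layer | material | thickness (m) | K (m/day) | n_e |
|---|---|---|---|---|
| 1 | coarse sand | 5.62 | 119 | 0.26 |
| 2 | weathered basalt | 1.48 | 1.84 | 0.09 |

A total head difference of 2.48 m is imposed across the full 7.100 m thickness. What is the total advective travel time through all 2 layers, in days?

With flow normal to the layers, continuity requires the same specific discharge q through every layer.
Σ(b_i/K_i) = 5.62/119 + 1.48/1.84 = 0.8516 d.
q = Δh / Σ(b_i/K_i) = 2.48 / 0.8516 = 2.912 m/day.
In each layer the seepage velocity is v_i = q/n_i, so the layer transit time is t_i = b_i·n_i / q:
  layer 1 (coarse sand): t_1 = 5.62 × 0.26 / 2.912 = 0.5017 d
  layer 2 (weathered basalt): t_2 = 1.48 × 0.09 / 2.912 = 0.04574 d
Total t = Σ t_i = 0.5475 days.

0.547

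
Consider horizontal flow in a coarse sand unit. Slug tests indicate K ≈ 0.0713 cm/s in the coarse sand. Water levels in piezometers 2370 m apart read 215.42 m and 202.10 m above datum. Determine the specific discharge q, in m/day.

Convert K: 0.0713 cm/s × 864 = 61.60 m/day.
Hydraulic gradient i = (215.42 − 202.10) / 2370 = 13.32 / 2370 = 0.005620.
Specific discharge q = K · i = 61.60 × 0.005620 = 0.3462 m/day.

0.346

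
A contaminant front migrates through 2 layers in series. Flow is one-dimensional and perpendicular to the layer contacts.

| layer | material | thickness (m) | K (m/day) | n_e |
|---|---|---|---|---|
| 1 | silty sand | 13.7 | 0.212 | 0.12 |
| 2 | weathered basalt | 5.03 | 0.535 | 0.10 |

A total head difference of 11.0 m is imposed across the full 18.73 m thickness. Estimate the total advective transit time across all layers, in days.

With flow normal to the layers, continuity requires the same specific discharge q through every layer.
Σ(b_i/K_i) = 13.7/0.212 + 5.03/0.535 = 74.02 d.
q = Δh / Σ(b_i/K_i) = 11.0 / 74.02 = 0.1486 m/day.
In each layer the seepage velocity is v_i = q/n_i, so the layer transit time is t_i = b_i·n_i / q:
  layer 1 (silty sand): t_1 = 13.7 × 0.12 / 0.1486 = 11.06 d
  layer 2 (weathered basalt): t_2 = 5.03 × 0.10 / 0.1486 = 3.385 d
Total t = Σ t_i = 14.45 days.

14.4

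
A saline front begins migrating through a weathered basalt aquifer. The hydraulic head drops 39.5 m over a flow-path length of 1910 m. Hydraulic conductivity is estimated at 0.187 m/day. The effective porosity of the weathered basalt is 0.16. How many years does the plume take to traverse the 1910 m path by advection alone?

216

Hydraulic gradient i = Δh / L = 39.5 / 1910 = 0.02068.
Darcy flux q = K · i = 0.1870 × 0.02068 = 0.003867 m/day.
Seepage velocity v = q / n_e = 0.003867 / 0.16 = 0.02417 m/day.
Travel time t = L / v = 1910 / 0.02417 = 79022 days = 216.4 years.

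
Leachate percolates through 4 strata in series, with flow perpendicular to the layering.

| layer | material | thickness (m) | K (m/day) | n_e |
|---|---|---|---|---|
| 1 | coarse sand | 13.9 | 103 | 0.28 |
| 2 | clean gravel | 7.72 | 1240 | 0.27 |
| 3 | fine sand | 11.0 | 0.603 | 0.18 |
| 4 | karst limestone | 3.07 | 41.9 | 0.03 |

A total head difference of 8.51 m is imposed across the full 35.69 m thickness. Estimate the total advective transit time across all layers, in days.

17.5

With flow normal to the layers, continuity requires the same specific discharge q through every layer.
Σ(b_i/K_i) = 13.9/103 + 7.72/1240 + 11.0/0.603 + 3.07/41.9 = 18.46 d.
q = Δh / Σ(b_i/K_i) = 8.51 / 18.46 = 0.4611 m/day.
In each layer the seepage velocity is v_i = q/n_i, so the layer transit time is t_i = b_i·n_i / q:
  layer 1 (coarse sand): t_1 = 13.9 × 0.28 / 0.4611 = 8.441 d
  layer 2 (clean gravel): t_2 = 7.72 × 0.27 / 0.4611 = 4.521 d
  layer 3 (fine sand): t_3 = 11.0 × 0.18 / 0.4611 = 4.294 d
  layer 4 (karst limestone): t_4 = 3.07 × 0.03 / 0.4611 = 0.1997 d
Total t = Σ t_i = 17.46 days.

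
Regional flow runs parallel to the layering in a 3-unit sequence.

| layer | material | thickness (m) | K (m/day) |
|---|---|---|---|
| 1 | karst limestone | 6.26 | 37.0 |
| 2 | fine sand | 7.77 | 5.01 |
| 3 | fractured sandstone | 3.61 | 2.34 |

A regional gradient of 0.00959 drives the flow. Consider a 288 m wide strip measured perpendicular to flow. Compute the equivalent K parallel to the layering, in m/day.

Flow is parallel to layering, so each bed carries its own Darcy discharge and the transmissivities add.
Σ(K_i·b_i) = 37.0×6.26 + 5.01×7.77 + 2.34×3.61 = 279.0 m²/day.
Total thickness b = 17.64 m, so K_eq = Σ(K_i·b_i)/b = 15.82 m/day.

15.8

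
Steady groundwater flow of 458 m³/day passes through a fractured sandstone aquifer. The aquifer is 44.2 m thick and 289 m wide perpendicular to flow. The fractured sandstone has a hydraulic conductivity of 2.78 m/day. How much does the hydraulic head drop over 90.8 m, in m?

Cross-sectional area A = 289 × 44.2 = 12774 m².
From Q = K·A·i, i = Q / (K·A) = 458 / (2.780 × 12774) = 0.01290.
Head loss Δh = i · L = 0.01290 × 90.8 = 1.171 m.

1.17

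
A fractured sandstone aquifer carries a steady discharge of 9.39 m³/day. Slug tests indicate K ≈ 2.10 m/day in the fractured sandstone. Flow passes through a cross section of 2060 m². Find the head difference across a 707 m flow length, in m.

1.53

From Q = K·A·i, i = Q / (K·A) = 9.39 / (2.100 × 2060) = 0.002171.
Head loss Δh = i · L = 0.002171 × 707 = 1.535 m.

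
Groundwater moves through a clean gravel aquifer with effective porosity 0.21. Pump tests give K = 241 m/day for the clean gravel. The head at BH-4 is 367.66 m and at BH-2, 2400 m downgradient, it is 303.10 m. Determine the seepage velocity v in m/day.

30.9

Hydraulic gradient i = (367.66 − 303.10) / 2400 = 64.56 / 2400 = 0.02690.
Darcy flux q = K · i = 241.0 × 0.02690 = 6.483 m/day.
Seepage velocity v = q / n_e = 6.483 / 0.21 = 30.87 m/day.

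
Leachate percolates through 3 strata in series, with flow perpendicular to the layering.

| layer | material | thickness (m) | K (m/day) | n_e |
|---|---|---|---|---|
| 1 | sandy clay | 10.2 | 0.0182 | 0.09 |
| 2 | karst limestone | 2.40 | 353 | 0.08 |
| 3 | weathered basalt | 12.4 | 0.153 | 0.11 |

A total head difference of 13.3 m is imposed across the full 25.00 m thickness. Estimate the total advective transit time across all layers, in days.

With flow normal to the layers, continuity requires the same specific discharge q through every layer.
Σ(b_i/K_i) = 10.2/0.0182 + 2.40/353 + 12.4/0.153 = 641.5 d.
q = Δh / Σ(b_i/K_i) = 13.3 / 641.5 = 0.02073 m/day.
In each layer the seepage velocity is v_i = q/n_i, so the layer transit time is t_i = b_i·n_i / q:
  layer 1 (sandy clay): t_1 = 10.2 × 0.09 / 0.02073 = 44.28 d
  layer 2 (karst limestone): t_2 = 2.40 × 0.08 / 0.02073 = 9.261 d
  layer 3 (weathered basalt): t_3 = 12.4 × 0.11 / 0.02073 = 65.79 d
Total t = Σ t_i = 119.3 days.

119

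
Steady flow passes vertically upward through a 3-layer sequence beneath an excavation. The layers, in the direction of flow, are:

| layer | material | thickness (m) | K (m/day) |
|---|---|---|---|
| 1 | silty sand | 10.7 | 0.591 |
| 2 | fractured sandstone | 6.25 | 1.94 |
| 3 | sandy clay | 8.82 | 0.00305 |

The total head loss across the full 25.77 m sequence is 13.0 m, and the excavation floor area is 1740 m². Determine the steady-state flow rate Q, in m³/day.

7.76

Flow is perpendicular to layering, so the layers act in series and the equivalent K is the thickness-weighted harmonic mean.
Total thickness L = 10.7 + 6.25 + 8.82 = 25.77 m.
Σ(b_i/K_i) = 10.7/0.591 + 6.25/1.94 + 8.82/0.00305 = 2913 d.
K_eq = L / Σ(b_i/K_i) = 25.77 / 2913 = 0.008846 m/day.
Q = K_eq · A · (Δh/L) = 0.008846 × 1740 × (13.0/25.77) = 7.765 m³/day.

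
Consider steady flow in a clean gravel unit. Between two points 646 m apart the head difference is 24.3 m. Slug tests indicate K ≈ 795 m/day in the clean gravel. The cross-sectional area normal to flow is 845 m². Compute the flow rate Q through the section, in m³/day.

Hydraulic gradient i = Δh / L = 24.3 / 646 = 0.03762.
Darcy's law: Q = K · A · i = 795.0 × 845.0 × 0.03762 = 25270 m³/day.

25300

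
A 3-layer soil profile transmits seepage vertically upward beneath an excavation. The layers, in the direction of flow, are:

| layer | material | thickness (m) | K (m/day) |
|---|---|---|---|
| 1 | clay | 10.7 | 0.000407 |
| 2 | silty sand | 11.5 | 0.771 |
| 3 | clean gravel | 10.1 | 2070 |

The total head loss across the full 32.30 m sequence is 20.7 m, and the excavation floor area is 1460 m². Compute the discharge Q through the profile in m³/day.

1.15

Flow is perpendicular to layering, so the layers act in series and the equivalent K is the thickness-weighted harmonic mean.
Total thickness L = 10.7 + 11.5 + 10.1 = 32.30 m.
Σ(b_i/K_i) = 10.7/0.000407 + 11.5/0.771 + 10.1/2070 = 26305 d.
K_eq = L / Σ(b_i/K_i) = 32.30 / 26305 = 0.001228 m/day.
Q = K_eq · A · (Δh/L) = 0.001228 × 1460 × (20.7/32.30) = 1.149 m³/day.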